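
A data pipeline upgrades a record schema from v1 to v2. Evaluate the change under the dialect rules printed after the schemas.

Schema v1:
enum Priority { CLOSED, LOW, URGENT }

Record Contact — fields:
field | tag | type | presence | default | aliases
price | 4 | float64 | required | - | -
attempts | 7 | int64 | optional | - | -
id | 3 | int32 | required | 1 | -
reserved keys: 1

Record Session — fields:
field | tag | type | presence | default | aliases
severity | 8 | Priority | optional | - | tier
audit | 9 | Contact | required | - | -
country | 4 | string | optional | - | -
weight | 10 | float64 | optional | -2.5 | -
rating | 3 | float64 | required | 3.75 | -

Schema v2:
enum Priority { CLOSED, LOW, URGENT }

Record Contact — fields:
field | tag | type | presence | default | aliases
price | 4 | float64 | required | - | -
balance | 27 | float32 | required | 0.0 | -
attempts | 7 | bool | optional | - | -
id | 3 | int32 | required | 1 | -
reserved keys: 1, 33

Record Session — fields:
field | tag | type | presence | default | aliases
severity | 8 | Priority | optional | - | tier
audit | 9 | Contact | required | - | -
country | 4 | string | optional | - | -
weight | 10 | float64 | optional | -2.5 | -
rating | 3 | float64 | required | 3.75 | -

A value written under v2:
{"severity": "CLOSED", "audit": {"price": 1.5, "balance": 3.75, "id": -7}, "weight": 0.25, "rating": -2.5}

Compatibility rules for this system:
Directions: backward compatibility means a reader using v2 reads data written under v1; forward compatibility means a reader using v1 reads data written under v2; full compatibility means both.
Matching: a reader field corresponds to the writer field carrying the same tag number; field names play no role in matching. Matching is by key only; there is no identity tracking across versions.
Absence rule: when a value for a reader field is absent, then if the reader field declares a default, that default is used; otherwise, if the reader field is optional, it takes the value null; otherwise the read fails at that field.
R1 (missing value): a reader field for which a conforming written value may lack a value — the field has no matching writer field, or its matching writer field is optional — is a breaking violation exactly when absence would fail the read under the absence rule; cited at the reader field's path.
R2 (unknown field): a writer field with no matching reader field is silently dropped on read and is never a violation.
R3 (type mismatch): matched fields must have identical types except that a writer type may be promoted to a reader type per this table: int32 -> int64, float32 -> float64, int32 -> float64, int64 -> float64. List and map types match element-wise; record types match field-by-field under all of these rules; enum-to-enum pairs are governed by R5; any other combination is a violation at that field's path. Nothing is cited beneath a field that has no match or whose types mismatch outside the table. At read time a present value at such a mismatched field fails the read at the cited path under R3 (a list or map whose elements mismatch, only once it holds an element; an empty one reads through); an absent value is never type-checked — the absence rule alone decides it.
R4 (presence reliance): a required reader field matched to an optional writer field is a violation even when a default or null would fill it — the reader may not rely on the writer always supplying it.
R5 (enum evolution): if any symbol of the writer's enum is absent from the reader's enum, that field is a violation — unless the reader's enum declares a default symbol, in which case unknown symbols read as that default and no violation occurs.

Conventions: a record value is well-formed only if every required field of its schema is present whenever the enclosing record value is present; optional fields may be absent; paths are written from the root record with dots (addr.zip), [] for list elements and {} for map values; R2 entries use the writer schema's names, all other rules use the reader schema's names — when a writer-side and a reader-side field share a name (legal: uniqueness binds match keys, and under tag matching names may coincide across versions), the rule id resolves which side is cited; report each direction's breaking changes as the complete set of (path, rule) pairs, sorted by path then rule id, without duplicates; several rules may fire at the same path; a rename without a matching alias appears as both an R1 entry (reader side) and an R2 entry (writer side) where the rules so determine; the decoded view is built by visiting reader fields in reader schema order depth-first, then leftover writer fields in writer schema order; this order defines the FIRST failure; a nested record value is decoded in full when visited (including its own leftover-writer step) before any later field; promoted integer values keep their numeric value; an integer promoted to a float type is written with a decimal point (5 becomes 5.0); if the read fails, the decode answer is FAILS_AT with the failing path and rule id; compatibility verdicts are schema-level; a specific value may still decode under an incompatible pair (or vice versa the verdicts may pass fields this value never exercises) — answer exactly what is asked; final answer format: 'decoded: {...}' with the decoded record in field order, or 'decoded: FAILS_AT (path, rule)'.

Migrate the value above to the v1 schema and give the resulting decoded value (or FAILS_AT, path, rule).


decoded: {"severity": "CLOSED", "audit": {"price": 1.5, "attempts": null, "id": -7}, "country": null, "weight": 0.25, "rating": -2.5}

in Session below, arrows point writer -> reader
decode (reader v1):
  severity := "CLOSED"
  audit.price := 1.5
  audit.attempts := null (missing; optional => null)
  audit.id := -7
  writer audit.balance: no reader field; dropped
  country := null (missing; optional => null)
  weight := 0.25
  rating := -2.5
  => decoded: {"severity": "CLOSED", "audit": {"price": 1.5, "attempts": null, "id": -7}, "country": null, "weight": 0.25, "rating": -2.5}
ruling out the remaining Session differences:
  field attempts in record Contact: type int64 changed to bool -> matters for Session compatibility verdicts, not for this value's decode
  added field balance to record Contact: required float32, tag 27, default 0.0 (in v2 it sits immediately before attempts) -> inert under this dialect — no rule fires on Session and the result does not move


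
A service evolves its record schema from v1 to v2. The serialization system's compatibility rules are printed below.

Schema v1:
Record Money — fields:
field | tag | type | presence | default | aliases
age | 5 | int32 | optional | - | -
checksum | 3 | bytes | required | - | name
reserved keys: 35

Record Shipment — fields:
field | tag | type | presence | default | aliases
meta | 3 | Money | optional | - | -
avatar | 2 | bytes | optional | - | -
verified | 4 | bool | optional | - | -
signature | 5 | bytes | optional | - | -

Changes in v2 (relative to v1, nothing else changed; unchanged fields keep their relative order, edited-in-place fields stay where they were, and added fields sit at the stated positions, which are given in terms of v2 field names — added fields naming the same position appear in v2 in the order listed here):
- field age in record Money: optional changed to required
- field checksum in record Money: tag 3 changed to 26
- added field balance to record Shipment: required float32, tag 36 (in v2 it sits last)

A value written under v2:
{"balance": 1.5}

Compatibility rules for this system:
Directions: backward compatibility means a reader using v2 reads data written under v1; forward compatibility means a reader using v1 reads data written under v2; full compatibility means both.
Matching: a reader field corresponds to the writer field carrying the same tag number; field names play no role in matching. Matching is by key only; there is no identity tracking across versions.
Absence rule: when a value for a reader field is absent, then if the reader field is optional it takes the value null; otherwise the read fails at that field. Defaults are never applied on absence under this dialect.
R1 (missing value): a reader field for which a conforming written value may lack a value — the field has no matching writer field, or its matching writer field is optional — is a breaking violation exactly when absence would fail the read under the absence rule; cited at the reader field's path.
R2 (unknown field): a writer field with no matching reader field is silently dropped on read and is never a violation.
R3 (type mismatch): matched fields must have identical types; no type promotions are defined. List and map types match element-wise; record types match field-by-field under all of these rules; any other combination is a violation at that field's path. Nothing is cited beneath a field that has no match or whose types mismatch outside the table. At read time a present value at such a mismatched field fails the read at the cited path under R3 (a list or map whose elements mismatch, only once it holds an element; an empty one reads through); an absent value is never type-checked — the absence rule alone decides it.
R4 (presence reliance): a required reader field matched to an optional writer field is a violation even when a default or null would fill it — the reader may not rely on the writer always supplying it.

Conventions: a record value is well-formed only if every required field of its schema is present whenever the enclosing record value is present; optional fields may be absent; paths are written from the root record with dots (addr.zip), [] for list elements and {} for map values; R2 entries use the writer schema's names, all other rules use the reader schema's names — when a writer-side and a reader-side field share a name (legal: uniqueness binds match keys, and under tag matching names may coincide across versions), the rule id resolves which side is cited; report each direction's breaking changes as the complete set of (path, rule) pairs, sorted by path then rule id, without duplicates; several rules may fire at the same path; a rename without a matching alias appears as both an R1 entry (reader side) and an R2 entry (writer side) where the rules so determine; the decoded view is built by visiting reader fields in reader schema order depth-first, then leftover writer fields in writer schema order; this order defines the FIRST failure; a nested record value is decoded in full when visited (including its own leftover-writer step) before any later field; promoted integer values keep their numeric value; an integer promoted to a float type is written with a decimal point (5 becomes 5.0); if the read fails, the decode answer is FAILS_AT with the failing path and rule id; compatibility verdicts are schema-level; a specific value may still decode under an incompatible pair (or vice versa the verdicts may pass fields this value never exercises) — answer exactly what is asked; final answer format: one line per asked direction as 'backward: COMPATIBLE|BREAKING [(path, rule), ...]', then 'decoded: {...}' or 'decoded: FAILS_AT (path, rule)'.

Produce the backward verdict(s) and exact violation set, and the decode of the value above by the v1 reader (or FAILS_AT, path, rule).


the writer's type comes first in each Shipment pair
backward pass over Shipment, reader schema v2, writer schema v1:
  Money -> Money, writer optional: meta aligns to meta
  bytes -> bytes, writer optional: avatar aligns to avatar
  bool -> bool, writer optional: verified aligns to verified
  bytes -> bytes, writer optional: signature aligns to signature
  balance: no writer match
  int32 -> int32, writer optional: meta.age aligns to meta.age
  meta.checksum: no writer match
  leftover writer field: meta.checksum
  violation R1 at balance
  violation R1 at meta.age
  violation R4 at meta.age
  violation R1 at meta.checksum
  => backward: BREAKING (4)
decode walk for Shipment under reader schema v1:
  meta := null (not supplied -> null)
  avatar := null (not supplied -> null)
  verified := null (not supplied -> null)
  signature := null (not supplied -> null)
  writer balance: unmatched, discarded
  => decoded: {"meta": null, "avatar": null, "verified": null, "signature": null}

backward: BREAKING [(balance, R1), (meta.age, R1), (meta.age, R4), (meta.checksum, R1)]; decoded: {"meta": null, "avatar": null, "verified": null, "signature": null}


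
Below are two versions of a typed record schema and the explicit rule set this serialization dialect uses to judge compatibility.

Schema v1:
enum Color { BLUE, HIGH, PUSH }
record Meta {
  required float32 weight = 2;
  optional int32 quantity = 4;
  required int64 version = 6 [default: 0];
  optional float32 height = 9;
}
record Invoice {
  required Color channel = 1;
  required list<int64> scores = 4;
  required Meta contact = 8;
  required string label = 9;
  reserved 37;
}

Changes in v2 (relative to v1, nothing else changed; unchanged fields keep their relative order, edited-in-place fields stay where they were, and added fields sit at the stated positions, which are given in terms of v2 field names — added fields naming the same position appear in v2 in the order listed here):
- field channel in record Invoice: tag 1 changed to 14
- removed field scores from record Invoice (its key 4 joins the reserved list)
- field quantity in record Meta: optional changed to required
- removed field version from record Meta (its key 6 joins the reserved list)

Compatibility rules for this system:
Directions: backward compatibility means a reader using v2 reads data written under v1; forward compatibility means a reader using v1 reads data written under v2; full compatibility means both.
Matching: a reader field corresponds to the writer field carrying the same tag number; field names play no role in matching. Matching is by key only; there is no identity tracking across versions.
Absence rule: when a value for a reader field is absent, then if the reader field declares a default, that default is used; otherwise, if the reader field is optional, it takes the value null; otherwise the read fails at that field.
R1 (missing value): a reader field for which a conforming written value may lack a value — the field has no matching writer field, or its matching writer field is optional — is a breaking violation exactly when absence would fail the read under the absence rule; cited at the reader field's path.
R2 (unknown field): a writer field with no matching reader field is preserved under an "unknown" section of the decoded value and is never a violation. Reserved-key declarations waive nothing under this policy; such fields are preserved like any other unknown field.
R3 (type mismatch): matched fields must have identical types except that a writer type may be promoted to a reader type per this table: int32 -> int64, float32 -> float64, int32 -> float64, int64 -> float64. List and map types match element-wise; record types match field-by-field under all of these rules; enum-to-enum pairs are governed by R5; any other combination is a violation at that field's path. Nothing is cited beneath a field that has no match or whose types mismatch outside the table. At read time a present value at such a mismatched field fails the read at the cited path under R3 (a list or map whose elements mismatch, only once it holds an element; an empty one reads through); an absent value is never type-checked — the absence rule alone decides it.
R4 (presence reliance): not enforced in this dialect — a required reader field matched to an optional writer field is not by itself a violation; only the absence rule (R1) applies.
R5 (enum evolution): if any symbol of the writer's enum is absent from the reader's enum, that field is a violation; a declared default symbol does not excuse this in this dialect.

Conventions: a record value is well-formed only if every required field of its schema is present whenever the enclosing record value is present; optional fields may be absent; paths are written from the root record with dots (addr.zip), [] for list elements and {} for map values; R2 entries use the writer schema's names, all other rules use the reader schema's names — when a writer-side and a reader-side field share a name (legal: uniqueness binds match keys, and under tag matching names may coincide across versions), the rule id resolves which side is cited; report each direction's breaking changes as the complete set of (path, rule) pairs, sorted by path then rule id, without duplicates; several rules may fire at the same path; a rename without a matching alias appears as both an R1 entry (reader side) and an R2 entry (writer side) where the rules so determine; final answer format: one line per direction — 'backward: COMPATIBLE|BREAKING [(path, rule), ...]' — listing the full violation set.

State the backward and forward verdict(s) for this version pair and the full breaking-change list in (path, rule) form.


arrows below run writer -> reader for Invoice
backward analysis of Invoice with v2 as reader and v1 as writer:
  channel: no writer match
  Meta -> Meta, writer required: contact aligns to contact
  string -> string, writer required: label aligns to label
  channel (writer side), unknown to reader
  scores (writer side), unknown to reader
  float32 -> float32, writer required: contact.weight aligns to contact.weight
  int32 -> int32, writer optional: contact.quantity aligns to contact.quantity
  float32 -> float32, writer optional: contact.height aligns to contact.height
  contact.version (writer side), unknown to reader
  R1 fires at channel
  R1 fires at contact.quantity
  backward on Invoice therefore BREAKING (2)
forward analysis of Invoice with v1 as reader and v2 as writer:
  channel: no writer match
  scores: no writer match
  Meta -> Meta, writer required: contact aligns to contact
  string -> string, writer required: label aligns to label
  channel (writer side), unknown to reader
  float32 -> float32, writer required: contact.weight aligns to contact.weight
  int32 -> int32, writer required: contact.quantity aligns to contact.quantity
  contact.version: no writer match
  float32 -> float32, writer optional: contact.height aligns to contact.height
  R1 fires at channel
  R1 fires at scores
  forward on Invoice therefore BREAKING (2)

backward: BREAKING [(channel, R1), (contact.quantity, R1)]; forward: BREAKING [(channel, R1), (scores, R1)]


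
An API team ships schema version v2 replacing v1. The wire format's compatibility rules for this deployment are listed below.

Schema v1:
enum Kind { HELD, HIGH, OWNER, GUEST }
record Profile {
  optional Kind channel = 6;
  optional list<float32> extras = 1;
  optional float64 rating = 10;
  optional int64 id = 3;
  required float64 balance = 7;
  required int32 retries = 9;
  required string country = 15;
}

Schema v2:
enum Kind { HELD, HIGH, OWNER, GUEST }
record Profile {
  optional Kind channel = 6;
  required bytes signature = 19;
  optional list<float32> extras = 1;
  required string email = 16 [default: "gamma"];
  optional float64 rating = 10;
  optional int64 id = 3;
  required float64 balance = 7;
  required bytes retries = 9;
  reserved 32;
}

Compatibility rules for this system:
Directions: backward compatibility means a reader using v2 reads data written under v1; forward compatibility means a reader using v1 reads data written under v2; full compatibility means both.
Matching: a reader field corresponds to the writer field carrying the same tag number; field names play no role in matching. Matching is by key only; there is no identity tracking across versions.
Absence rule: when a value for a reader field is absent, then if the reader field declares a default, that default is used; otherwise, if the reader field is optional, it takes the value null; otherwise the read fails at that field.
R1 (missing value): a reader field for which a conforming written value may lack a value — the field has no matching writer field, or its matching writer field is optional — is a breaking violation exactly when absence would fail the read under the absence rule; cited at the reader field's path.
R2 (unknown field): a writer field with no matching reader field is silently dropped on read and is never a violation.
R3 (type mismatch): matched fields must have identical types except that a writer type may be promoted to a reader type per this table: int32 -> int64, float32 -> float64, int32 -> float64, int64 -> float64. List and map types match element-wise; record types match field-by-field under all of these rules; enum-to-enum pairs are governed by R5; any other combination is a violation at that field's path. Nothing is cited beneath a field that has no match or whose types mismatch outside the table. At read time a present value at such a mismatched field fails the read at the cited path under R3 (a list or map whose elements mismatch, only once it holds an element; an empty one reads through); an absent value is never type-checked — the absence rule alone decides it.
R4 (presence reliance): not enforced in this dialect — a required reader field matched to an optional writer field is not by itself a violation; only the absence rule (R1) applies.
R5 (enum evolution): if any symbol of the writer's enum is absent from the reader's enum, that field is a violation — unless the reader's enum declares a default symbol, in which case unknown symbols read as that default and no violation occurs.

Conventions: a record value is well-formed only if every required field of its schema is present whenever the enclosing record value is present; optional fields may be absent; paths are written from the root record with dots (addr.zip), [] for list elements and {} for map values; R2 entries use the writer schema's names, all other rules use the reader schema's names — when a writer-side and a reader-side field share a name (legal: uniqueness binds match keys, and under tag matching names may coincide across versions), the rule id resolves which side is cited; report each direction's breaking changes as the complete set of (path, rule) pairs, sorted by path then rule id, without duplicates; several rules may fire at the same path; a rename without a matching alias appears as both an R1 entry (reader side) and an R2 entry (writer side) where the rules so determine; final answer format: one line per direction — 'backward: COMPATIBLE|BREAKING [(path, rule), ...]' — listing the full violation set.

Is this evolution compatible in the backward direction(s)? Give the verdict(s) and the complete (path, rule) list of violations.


backward: BREAKING [(retries, R3), (signature, R1)]

each type pair in Profile: writer, then reader
backward analysis of Profile with v2 as reader and v1 as writer:
  Kind -> Kind, writer optional: channel aligns to channel
  signature: no writer-side match
  list<float32> -> list<float32>, writer optional: extras aligns to extras
  email: no writer-side match
  float64 -> float64, writer optional: rating aligns to rating
  int64 -> int64, writer optional: id aligns to id
  float64 -> float64, writer required: balance aligns to balance
  int32 -> bytes, writer required: retries aligns to retries
  country (writer side), unknown to reader
  breaking: (retries, R3)
  breaking: (signature, R1)
  => backward: BREAKING (2)
checking off the Profile differences that do not matter here:
  removed field country from record Profile -> matters only for Profile's forward compatibility — outside the asked direction
  added field email to record Profile: required string, tag 16, default "gamma" (in v2 it sits immediately before rating) -> triggers nothing under Profile's printed rules — same verdict


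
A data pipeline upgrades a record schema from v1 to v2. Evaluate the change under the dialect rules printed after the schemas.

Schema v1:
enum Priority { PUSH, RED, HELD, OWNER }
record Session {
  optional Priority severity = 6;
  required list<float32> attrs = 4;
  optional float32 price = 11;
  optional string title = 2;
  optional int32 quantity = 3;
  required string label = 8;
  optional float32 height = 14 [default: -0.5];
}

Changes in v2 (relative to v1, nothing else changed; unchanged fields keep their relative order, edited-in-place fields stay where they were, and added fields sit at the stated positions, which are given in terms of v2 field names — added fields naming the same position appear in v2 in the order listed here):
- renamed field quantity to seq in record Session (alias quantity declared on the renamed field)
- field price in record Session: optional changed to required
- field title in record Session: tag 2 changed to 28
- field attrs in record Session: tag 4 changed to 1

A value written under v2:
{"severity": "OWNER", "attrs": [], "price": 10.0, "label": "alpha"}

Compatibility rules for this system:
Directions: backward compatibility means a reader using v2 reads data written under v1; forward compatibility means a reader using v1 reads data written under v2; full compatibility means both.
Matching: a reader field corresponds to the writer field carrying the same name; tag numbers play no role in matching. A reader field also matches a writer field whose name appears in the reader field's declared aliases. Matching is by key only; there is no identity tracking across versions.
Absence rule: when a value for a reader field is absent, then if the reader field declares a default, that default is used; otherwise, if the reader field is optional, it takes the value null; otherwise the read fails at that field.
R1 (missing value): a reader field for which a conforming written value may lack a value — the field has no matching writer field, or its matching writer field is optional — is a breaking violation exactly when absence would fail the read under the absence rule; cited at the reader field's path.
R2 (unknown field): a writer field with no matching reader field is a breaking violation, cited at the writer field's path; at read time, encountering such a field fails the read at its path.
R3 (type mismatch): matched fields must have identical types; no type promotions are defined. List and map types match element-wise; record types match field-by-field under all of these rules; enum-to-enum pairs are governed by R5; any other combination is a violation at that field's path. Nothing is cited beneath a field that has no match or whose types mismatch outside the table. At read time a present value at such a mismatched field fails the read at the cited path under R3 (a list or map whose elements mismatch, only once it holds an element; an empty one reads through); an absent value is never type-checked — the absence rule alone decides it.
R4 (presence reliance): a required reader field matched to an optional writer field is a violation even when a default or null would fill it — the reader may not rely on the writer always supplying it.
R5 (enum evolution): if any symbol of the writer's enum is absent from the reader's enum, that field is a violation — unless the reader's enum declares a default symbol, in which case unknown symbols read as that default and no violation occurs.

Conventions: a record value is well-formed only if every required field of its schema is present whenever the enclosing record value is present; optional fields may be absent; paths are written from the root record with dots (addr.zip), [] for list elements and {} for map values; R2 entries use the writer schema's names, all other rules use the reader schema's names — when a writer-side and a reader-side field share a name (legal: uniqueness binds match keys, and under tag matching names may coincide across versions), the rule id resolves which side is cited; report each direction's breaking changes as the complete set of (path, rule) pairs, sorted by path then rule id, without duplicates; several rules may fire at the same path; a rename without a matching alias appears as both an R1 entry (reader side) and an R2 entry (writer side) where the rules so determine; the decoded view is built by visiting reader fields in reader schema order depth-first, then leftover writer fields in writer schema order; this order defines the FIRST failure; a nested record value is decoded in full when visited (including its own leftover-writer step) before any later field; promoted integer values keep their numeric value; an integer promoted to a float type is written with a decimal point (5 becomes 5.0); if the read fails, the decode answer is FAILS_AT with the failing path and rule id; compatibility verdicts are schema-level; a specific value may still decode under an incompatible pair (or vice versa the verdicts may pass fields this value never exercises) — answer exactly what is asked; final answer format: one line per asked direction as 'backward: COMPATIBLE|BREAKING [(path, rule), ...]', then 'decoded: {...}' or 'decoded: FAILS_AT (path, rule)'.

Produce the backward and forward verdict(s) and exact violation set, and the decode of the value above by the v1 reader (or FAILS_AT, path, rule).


the writer's type comes first in each Session pair
backward for Session (reader v2, writer v1):
  Priority -> Priority, writer optional: severity aligns to severity
  list<float32> -> list<float32>, writer required: attrs aligns to attrs
  float32 -> float32, writer optional: price aligns to price
  string -> string, writer optional: title aligns to title
  int32 -> int32, writer optional: seq aligns to quantity
  string -> string, writer required: label aligns to label
  float32 -> float32, writer optional: height aligns to height
  violation R1 at price
  violation R4 at price
  backward on Session therefore BREAKING (2)
forward for Session (reader v1, writer v2):
  Priority -> Priority, writer optional: severity aligns to severity
  list<float32> -> list<float32>, writer required: attrs aligns to attrs
  float32 -> float32, writer required: price aligns to price
  string -> string, writer optional: title aligns to title
  quantity: no writer match
  string -> string, writer required: label aligns to label
  float32 -> float32, writer optional: height aligns to height
  writer field seq has no reader counterpart
  violation R2 at seq
  forward on Session therefore BREAKING (1)
decoding the Session value with the v1 reader:
  severity := "OWNER"
  attrs := []
  price := 10.0
  title := null (missing; optional => null)
  quantity := null (missing; optional => null)
  label := "alpha"
  height := -0.5 (missing; default applied)
  => decoded: {"severity": "OWNER", "attrs": [], "price": 10.0, "title": null, "quantity": null, "label": "alpha", "height": -0.5}

backward: BREAKING [(price, R1), (price, R4)]; forward: BREAKING [(seq, R2)]; decoded: {"severity": "OWNER", "attrs": [], "price": 10.0, "title": null, "quantity": null, "label": "alpha", "height": -0.5}


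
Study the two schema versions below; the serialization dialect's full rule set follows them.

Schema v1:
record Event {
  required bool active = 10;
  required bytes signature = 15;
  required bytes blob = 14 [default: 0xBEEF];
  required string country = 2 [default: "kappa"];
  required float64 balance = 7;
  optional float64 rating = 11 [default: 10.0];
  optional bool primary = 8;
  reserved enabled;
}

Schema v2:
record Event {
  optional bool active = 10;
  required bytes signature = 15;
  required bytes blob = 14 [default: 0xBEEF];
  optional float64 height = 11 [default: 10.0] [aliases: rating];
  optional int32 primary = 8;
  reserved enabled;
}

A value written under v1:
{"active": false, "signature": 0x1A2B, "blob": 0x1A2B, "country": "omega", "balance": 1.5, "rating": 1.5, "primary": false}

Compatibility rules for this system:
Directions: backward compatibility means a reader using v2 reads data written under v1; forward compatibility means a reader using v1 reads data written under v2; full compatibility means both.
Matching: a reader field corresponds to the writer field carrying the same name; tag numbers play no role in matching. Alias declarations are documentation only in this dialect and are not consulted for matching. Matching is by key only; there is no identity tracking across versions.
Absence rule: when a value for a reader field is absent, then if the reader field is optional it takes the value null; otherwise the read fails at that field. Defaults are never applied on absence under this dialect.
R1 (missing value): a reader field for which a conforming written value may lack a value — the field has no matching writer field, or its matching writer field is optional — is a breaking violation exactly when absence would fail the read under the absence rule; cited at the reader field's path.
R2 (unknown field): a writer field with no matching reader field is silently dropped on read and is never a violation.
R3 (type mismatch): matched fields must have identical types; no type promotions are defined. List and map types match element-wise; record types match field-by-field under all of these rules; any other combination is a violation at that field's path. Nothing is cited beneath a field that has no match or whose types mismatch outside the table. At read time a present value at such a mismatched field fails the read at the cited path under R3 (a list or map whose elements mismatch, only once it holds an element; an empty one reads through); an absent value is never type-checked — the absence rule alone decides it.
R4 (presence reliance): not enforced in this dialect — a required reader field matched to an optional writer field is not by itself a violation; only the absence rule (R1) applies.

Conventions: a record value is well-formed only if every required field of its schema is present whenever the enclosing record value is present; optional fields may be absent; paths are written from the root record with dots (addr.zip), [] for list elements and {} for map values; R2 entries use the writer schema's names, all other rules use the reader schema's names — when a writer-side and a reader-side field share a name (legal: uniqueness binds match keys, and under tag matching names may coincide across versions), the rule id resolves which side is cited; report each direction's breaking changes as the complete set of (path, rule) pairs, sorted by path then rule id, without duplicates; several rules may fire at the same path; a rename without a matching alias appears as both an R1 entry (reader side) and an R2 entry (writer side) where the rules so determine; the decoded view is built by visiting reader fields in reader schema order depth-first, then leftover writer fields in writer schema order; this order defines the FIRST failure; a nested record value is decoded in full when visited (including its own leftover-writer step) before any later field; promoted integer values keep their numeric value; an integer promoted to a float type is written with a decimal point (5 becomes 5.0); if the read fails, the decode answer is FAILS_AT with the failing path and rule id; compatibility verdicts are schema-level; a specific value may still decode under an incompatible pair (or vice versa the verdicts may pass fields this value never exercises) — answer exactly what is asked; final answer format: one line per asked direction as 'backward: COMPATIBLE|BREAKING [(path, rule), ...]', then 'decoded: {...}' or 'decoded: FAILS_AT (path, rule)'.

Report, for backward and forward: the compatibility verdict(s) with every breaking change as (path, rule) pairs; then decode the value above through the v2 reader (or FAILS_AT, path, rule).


backward: BREAKING [(primary, R3)]; forward: BREAKING [(active, R1), (balance, R1), (country, R1), (primary, R3)]; decoded: FAILS_AT (primary, R3)

in Event below, arrows point writer -> reader
backward pass over Event, reader schema v2, writer schema v1:
  writer required, bool -> bool: reader active maps from writer active
  writer required, bytes -> bytes: reader signature maps from writer signature
  writer required, bytes -> bytes: reader blob maps from writer blob
  no writer field matches reader height
  writer optional, bool -> int32: reader primary maps from writer primary
  writer country: unknown to reader
  writer balance: unknown to reader
  writer rating: unknown to reader
  breaking: (primary, R3)
  => 1 violation(s): backward is BREAKING for Event
forward pass over Event, reader schema v1, writer schema v2:
  writer optional, bool -> bool: reader active maps from writer active
  writer required, bytes -> bytes: reader signature maps from writer signature
  writer required, bytes -> bytes: reader blob maps from writer blob
  no writer field matches reader country
  no writer field matches reader balance
  no writer field matches reader rating
  writer optional, int32 -> bool: reader primary maps from writer primary
  writer height: unknown to reader
  breaking: (active, R1)
  breaking: (balance, R1)
  breaking: (country, R1)
  breaking: (primary, R3)
  => 4 violation(s): forward is BREAKING for Event
migrating the Event value to v2:
  active := false
  signature := 0x1A2B
  blob := 0x1A2B
  height := null (absent, optional -> null)
  read fails at primary under R3
  => FAILS_AT (primary, R3)


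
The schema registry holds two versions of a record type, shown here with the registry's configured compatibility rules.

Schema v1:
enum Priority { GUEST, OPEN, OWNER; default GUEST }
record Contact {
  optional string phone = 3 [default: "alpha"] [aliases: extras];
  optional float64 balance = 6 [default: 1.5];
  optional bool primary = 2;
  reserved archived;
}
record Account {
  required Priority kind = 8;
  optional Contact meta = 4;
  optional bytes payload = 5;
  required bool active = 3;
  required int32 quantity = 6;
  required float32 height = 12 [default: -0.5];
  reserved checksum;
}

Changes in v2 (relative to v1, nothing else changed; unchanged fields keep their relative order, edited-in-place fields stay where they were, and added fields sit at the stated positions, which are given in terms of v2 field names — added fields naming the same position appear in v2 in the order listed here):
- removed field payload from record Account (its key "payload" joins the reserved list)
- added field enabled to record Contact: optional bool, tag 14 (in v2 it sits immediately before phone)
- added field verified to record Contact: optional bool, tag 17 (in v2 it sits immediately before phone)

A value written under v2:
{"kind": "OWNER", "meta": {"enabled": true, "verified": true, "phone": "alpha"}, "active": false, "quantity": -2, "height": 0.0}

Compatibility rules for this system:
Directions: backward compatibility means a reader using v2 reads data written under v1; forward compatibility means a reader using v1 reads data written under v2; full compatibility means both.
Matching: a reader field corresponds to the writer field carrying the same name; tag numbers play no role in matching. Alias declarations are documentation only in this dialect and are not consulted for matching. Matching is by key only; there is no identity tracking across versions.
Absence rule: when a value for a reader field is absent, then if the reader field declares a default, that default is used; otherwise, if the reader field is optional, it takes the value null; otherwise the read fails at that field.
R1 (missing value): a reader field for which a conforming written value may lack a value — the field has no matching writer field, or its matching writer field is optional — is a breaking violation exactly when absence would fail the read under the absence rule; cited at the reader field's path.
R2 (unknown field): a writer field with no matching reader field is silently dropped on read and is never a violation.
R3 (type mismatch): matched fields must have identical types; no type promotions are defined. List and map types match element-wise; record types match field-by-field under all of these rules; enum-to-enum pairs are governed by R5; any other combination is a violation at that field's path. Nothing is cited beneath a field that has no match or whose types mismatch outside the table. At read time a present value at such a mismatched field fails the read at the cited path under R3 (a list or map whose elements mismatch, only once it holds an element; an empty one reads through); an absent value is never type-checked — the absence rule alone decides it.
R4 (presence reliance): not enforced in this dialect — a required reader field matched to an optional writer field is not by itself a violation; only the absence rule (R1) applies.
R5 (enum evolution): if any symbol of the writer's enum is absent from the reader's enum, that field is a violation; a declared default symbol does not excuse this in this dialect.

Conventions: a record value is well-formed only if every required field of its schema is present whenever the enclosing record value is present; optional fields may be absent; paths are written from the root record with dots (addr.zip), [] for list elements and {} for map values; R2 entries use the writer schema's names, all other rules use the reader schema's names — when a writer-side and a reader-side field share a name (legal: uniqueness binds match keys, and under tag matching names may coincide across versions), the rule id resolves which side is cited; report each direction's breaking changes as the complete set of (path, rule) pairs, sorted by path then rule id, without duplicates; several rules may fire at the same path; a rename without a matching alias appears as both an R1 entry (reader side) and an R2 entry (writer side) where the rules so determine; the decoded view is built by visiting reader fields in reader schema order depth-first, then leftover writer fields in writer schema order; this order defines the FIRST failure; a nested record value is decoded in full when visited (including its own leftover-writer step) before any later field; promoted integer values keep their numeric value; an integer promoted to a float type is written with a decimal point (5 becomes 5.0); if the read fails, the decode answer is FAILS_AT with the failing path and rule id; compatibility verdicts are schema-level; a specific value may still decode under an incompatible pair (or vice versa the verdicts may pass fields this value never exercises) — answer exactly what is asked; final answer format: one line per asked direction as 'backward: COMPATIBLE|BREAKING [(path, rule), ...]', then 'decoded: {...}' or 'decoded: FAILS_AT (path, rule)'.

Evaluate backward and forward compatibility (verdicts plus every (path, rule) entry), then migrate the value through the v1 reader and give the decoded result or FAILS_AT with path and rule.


each type pair in Account: writer, then reader
backward on Account — v2 reading data written by v1:
  kind: Priority -> Priority, writer required; from kind
  meta: Contact -> Contact, writer optional; from meta
  active: bool -> bool, writer required; from active
  quantity: int32 -> int32, writer required; from quantity
  height: float32 -> float32, writer required; from height
  writer field payload has no reader counterpart
  no writer field matches reader meta.enabled
  no writer field matches reader meta.verified
  meta.phone: string -> string, writer optional; from meta.phone
  meta.balance: float64 -> float64, writer optional; from meta.balance
  meta.primary: bool -> bool, writer optional; from meta.primary
  => backward: COMPATIBLE
forward on Account — v1 reading data written by v2:
  kind: Priority -> Priority, writer required; from kind
  meta: Contact -> Contact, writer optional; from meta
  no writer field matches reader payload
  active: bool -> bool, writer required; from active
  quantity: int32 -> int32, writer required; from quantity
  height: float32 -> float32, writer required; from height
  meta.phone: string -> string, writer optional; from meta.phone
  meta.balance: float64 -> float64, writer optional; from meta.balance
  meta.primary: bool -> bool, writer optional; from meta.primary
  writer field meta.enabled has no reader counterpart
  writer field meta.verified has no reader counterpart
  => forward: COMPATIBLE
decoding the Account value with the v1 reader:
  kind := "OWNER"
  meta.phone := "alpha"
  meta.balance := 1.5 (absent -> default)
  meta.primary := null (absent, optional -> null)
  writer meta.enabled: unknown -> dropped
  writer meta.verified: unknown -> dropped
  payload := null (absent, optional -> null)
  active := false
  quantity := -2
  height := 0.0
  => decoded: {"kind": "OWNER", "meta": {"phone": "alpha", "balance": 1.5, "primary": null}, "payload": null, "active": false, "quantity": -2, "height": 0.0}

backward: COMPATIBLE []; forward: COMPATIBLE []; decoded: {"kind": "OWNER", "meta": {"phone": "alpha", "balance": 1.5, "primary": null}, "payload": null, "active": false, "quantity": -2, "height": 0.0}
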